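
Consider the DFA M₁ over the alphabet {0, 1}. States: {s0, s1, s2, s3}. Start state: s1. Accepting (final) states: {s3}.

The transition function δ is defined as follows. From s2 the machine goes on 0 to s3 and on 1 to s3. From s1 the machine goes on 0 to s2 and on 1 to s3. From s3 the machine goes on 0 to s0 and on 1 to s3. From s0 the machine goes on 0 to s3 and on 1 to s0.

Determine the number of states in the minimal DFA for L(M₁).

4

Start with accepting vs non-accepting: {s3} | {s0,s1,s2}.
Refine {s0,s1,s2} on symbol 0: members go to different blocks, giving {s0,s2} and {s1}.
Split {s0,s2} by δ(·,1) → {s0} and {s2}.
The partition is now stable with 4 blocks: {s3} | {s0} | {s1} | {s2}.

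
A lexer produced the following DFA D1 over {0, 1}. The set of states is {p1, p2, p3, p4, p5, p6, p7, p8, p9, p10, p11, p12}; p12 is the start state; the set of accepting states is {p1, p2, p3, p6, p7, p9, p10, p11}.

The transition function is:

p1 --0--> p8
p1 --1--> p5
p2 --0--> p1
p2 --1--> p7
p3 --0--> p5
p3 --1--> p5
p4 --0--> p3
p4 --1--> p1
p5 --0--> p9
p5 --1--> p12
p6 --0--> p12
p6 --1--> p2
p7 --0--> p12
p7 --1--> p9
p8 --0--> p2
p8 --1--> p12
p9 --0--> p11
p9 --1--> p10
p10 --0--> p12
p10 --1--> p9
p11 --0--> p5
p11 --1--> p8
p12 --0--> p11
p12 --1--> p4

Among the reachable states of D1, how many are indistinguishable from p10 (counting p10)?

First remove the unreachable states {p6}; 11 states remain.
Initial partition by acceptance: {p1,p2,p3,p7,p9,p10,p11} | {p4,p5,p8,p12}.
On input 0, block {p1,p2,p3,p7,p9,p10,p11} splits into {p1,p3,p7,p10,p11} and {p2,p9}.
On input 1, block {p1,p3,p7,p10,p11} splits into {p1,p3,p11} and {p7,p10}.
On input 0, block {p4,p5,p8,p12} splits into {p4,p12} and {p5,p8}.
On input 1, block {p4,p12} splits into {p4} and {p12}.
The partition is now stable with 6 blocks: {p1,p3,p11} | {p4} | {p2,p9} | {p7,p10} | {p5,p8} | {p12}.
The equivalence class containing p10 is {p7,p10}, of size 2.

2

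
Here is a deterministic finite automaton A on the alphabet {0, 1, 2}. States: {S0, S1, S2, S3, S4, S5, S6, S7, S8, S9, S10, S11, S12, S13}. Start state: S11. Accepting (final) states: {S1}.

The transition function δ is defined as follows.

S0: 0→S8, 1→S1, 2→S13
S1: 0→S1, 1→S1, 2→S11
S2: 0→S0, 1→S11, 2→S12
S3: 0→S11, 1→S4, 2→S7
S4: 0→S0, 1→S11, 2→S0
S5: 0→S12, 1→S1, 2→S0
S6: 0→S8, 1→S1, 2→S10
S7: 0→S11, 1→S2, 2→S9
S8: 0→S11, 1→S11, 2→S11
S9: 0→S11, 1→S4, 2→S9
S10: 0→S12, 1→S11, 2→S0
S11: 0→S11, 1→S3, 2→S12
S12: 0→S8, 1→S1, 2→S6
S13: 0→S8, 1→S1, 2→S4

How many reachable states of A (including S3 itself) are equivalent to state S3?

Reachable states from the start: {S0,S1,S2,S3,S4,S6,S7,S8,S9,S10,S11,S12,S13}. Unreachable: {S5} — drop them.
P0 = {S1} | {S0,S2,S3,S4,S6,S7,S8,S9,S10,S11,S12,S13}.
Refine {S0,S2,S3,S4,S6,S7,S8,S9,S10,S11,S12,S13} on symbol 1: members go to different blocks, giving {S2,S3,S4,S7,S8,S9,S10,S11} and {S0,S6,S12,S13}.
Refine {S2,S3,S4,S7,S8,S9,S10,S11} on symbol 0: members go to different blocks, giving {S3,S7,S8,S9,S11} and {S2,S4,S10}.
Split {S3,S7,S8,S9,S11} by δ(·,1) → {S3,S7,S9} and {S8,S11}.
On input 2, block {S0,S6,S12,S13} splits into {S0,S12} and {S6,S13}.
Split {S8,S11} by δ(·,1) → {S8} and {S11}.
No further refinement is possible. Final partition (7 blocks): {S1} | {S3,S7,S9} | {S0,S12} | {S2,S4,S10} | {S8} | {S6,S13} | {S11}.
The equivalence class containing S3 is {S3,S7,S9}, of size 3.

3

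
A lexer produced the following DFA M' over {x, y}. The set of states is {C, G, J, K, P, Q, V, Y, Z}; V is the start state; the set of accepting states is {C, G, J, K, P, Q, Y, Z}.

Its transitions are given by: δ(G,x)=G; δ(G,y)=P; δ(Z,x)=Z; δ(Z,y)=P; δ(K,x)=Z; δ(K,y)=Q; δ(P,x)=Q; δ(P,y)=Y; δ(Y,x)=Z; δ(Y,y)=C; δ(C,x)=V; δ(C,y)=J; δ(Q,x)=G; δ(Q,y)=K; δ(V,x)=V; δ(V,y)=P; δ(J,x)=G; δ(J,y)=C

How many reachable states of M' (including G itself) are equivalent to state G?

Initial partition by acceptance: {C,G,J,K,P,Q,Y,Z} | {V}.
Refine {C,G,J,K,P,Q,Y,Z} on symbol x: members go to different blocks, giving {G,J,K,P,Q,Y,Z} and {C}.
Refine {G,J,K,P,Q,Y,Z} on symbol y: members go to different blocks, giving {G,K,P,Q,Z} and {J,Y}.
Split {G,K,P,Q,Z} by δ(·,y) → {G,K,Q,Z} and {P}.
Split {G,K,Q,Z} by δ(·,y) → {K,Q} and {G,Z}.
The partition is now stable with 6 blocks: {K,Q} | {V} | {C} | {J,Y} | {P} | {G,Z}.
State G belongs to the block {G,Z}, which has 2 states.

2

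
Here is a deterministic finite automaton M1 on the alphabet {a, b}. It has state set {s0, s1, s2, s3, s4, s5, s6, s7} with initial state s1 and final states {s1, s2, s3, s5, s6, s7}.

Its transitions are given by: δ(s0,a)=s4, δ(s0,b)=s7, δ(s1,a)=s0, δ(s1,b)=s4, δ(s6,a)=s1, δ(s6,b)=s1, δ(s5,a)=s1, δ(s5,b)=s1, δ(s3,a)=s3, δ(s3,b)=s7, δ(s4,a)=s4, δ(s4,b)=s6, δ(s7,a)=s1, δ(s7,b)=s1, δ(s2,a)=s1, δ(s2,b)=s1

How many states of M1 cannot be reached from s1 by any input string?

No path from s1 leads to s2, s3, s5; the other 5 states are all reachable.

3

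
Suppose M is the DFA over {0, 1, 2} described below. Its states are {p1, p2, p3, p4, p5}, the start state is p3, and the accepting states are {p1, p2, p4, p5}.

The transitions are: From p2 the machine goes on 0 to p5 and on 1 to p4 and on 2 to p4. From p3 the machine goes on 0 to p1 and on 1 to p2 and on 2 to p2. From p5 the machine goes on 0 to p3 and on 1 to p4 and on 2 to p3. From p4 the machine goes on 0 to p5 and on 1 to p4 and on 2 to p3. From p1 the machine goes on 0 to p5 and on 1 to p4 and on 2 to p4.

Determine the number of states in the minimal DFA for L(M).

4

All states are reachable from the start state.
P0 = {p1,p2,p4,p5} | {p3}.
Refine {p1,p2,p4,p5} on symbol 0: members go to different blocks, giving {p1,p2,p4} and {p5}.
On input 2, block {p1,p2,p4} splits into {p1,p2} and {p4}.
The partition is now stable with 4 blocks: {p1,p2} | {p3} | {p5} | {p4}.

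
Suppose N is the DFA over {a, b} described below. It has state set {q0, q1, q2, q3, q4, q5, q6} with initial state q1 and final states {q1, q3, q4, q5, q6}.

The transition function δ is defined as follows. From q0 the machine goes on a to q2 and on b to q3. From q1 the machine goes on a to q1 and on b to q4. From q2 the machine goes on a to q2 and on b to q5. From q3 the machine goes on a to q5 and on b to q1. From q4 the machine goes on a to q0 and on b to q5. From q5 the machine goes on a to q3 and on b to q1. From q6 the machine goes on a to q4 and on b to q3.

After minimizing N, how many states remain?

Reachable states from the start: {q0,q1,q2,q3,q4,q5}. Unreachable: {q6} — drop them.
P0 = {q1,q3,q4,q5} | {q0,q2}.
Refine {q1,q3,q4,q5} on symbol a: members go to different blocks, giving {q1,q3,q5} and {q4}.
Refine {q1,q3,q5} on symbol b: members go to different blocks, giving {q3,q5} and {q1}.
No further refinement is possible. Final partition (4 blocks): {q3,q5} | {q0,q2} | {q4} | {q1}.

4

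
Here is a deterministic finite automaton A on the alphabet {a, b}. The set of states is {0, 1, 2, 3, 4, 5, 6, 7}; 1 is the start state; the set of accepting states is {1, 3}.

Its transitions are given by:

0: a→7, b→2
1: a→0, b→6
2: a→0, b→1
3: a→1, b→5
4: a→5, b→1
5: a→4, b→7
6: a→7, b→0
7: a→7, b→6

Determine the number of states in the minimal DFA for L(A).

States {3,4,5} cannot be reached from the start state, so discard them.
P0 = {1} | {0,2,6,7}.
Split {0,2,6,7} by δ(·,b) → {0,6,7} and {2}.
Refine {0,6,7} on symbol b: members go to different blocks, giving {6,7} and {0}.
Split {6,7} by δ(·,b) → {6} and {7}.
Stable partition: {1} | {6} | {2} | {0} | {7} — 5 equivalence classes.

5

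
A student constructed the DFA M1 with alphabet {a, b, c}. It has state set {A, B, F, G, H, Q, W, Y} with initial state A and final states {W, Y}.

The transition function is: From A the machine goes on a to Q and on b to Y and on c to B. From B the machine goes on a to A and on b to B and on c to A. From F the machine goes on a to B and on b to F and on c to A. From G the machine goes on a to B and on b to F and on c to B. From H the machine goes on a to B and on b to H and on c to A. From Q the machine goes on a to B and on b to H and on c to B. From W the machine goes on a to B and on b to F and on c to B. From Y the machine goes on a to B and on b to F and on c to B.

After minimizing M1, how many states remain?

5

States {G,W} cannot be reached from the start state, so discard them.
Initial partition by acceptance: {Y} | {A,B,F,H,Q}.
On input b, block {A,B,F,H,Q} splits into {B,F,H,Q} and {A}.
Split {B,F,H,Q} by δ(·,a) → {F,H,Q} and {B}.
On input c, block {F,H,Q} splits into {F,H} and {Q}.
No further refinement is possible. Final partition (5 blocks): {Y} | {F,H} | {A} | {B} | {Q}.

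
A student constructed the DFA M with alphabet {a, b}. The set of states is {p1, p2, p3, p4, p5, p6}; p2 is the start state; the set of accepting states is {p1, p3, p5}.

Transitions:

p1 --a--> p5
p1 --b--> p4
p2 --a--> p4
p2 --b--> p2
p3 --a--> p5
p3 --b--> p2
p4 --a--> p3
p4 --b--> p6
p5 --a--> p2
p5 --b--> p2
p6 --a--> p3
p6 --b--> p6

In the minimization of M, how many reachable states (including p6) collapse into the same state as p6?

First remove the unreachable states {p1}; 5 states remain.
Start with accepting vs non-accepting: {p3,p5} | {p2,p4,p6}.
On input a, block {p3,p5} splits into {p3} and {p5}.
Refine {p2,p4,p6} on symbol a: members go to different blocks, giving {p4,p6} and {p2}.
Stable partition: {p3} | {p4,p6} | {p5} | {p2} — 4 equivalence classes.
The equivalence class containing p6 is {p4,p6}, of size 2.

2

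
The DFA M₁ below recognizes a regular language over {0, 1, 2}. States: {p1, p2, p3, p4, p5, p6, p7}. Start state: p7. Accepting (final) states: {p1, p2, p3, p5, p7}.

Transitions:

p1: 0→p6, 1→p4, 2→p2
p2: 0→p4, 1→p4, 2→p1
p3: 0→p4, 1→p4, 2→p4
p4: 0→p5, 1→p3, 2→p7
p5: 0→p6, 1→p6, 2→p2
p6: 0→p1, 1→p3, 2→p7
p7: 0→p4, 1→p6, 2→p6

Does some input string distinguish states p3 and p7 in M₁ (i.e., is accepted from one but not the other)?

Every state is reachable, so we keep all 7.
P0 = {p1,p2,p3,p5,p7} | {p4,p6}.
Split {p1,p2,p3,p5,p7} by δ(·,2) → {p1,p2,p5} and {p3,p7}.
No further refinement is possible. Final partition (3 blocks): {p1,p2,p5} | {p4,p6} | {p3,p7}.
p3 and p7 lie in the same block of the stable partition, so they are equivalent — no string distinguishes them.

No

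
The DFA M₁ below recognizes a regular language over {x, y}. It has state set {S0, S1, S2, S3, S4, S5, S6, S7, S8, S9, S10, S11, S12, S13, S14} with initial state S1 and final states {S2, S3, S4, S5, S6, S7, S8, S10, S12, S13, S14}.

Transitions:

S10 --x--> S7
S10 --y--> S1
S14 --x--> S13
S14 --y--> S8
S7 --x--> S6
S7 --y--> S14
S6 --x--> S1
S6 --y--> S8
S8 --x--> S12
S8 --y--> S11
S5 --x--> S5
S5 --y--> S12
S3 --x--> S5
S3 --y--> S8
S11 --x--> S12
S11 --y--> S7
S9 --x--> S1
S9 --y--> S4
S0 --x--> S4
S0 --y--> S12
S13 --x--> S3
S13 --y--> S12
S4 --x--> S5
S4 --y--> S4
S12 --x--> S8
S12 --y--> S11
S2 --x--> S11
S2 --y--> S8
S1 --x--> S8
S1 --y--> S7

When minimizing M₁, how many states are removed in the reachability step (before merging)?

BFS from S1 reaches {S1, S3, S5, S6, S7, S8, S11, S12, S13, S14}; the 5 state(s) S0, S2, S4, S9, S10 are never visited.

5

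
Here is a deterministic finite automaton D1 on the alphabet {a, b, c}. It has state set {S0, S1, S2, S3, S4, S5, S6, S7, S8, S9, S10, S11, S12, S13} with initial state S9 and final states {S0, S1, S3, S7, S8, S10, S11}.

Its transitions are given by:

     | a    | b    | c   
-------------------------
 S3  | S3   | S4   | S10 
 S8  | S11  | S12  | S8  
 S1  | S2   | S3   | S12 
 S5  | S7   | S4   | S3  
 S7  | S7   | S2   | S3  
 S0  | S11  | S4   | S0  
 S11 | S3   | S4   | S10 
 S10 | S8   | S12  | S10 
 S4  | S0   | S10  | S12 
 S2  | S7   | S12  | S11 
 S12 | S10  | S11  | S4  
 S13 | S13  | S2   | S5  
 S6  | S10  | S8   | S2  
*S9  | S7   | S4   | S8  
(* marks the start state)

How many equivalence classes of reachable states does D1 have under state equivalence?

States {S1,S5,S6,S13} cannot be reached from the start state, so discard them.
P0 = {S0,S3,S7,S8,S10,S11} | {S2,S4,S9,S12}.
On input b, block {S2,S4,S9,S12} splits into {S2,S9} and {S4,S12}.
On input b, block {S0,S3,S7,S8,S10,S11} splits into {S0,S3,S8,S10,S11} and {S7}.
No further refinement is possible. Final partition (4 blocks): {S0,S3,S8,S10,S11} | {S2,S9} | {S4,S12} | {S7}.

4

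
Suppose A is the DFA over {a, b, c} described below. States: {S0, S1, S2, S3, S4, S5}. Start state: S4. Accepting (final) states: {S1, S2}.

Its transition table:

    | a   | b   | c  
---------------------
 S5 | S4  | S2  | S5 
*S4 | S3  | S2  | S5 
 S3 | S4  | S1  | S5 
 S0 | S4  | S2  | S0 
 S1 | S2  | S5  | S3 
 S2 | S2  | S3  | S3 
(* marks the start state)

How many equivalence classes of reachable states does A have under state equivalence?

Reachable states from the start: {S1,S2,S3,S4,S5}. Unreachable: {S0} — drop them.
Initial partition by acceptance: {S1,S2} | {S3,S4,S5}.
No further refinement is possible. Final partition (2 blocks): {S1,S2} | {S3,S4,S5}.

2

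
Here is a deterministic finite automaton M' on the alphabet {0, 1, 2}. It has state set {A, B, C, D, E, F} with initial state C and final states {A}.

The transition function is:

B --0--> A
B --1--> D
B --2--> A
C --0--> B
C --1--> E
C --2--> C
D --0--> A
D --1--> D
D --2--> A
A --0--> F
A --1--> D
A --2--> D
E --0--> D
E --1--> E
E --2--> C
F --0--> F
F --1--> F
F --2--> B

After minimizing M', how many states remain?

Every state is reachable, so we keep all 6.
Initial partition by acceptance: {A} | {B,C,D,E,F}.
Split {B,C,D,E,F} by δ(·,0) → {C,E,F} and {B,D}.
On input 0, block {C,E,F} splits into {C,E} and {F}.
No further refinement is possible. Final partition (4 blocks): {A} | {C,E} | {B,D} | {F}.

4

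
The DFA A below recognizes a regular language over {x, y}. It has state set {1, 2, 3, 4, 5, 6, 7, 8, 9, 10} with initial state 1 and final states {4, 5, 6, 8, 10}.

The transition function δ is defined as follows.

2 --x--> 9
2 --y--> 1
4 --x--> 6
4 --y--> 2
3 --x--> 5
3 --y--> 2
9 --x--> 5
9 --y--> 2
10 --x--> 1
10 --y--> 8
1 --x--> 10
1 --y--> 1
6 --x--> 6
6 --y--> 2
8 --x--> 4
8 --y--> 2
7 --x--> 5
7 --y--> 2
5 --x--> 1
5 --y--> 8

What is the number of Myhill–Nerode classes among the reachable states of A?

5

Reachable states from the start: {1,2,4,5,6,8,9,10}. Unreachable: {3,7} — drop them.
P0 = {4,5,6,8,10} | {1,2,9}.
Split {4,5,6,8,10} by δ(·,x) → {4,6,8} and {5,10}.
Split {1,2,9} by δ(·,x) → {1,9} and {2}.
On input y, block {1,9} splits into {1} and {9}.
No further refinement is possible. Final partition (5 blocks): {4,6,8} | {1} | {5,10} | {2} | {9}.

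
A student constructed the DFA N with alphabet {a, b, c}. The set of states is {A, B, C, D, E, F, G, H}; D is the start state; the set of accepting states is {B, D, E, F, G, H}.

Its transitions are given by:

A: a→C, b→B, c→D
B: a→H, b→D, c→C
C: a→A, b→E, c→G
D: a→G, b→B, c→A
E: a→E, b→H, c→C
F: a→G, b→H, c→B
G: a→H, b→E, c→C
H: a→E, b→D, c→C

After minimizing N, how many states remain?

First remove the unreachable states {F}; 7 states remain.
P0 = {B,D,E,G,H} | {A,C}.
The partition is now stable with 2 blocks: {B,D,E,G,H} | {A,C}.

2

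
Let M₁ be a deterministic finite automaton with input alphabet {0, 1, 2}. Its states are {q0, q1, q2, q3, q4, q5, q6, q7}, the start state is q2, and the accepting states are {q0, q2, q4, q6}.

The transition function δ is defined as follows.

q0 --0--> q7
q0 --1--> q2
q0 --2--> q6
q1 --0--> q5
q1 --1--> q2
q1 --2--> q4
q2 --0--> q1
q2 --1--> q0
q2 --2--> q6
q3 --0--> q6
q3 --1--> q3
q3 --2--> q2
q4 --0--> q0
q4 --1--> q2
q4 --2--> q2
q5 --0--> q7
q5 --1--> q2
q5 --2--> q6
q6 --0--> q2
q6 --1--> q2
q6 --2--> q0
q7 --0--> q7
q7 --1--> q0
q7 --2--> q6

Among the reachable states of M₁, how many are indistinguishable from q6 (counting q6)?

2

First remove the unreachable states {q3}; 7 states remain.
Initial partition by acceptance: {q0,q2,q4,q6} | {q1,q5,q7}.
Split {q0,q2,q4,q6} by δ(·,0) → {q0,q2} and {q4,q6}.
No further refinement is possible. Final partition (3 blocks): {q0,q2} | {q1,q5,q7} | {q4,q6}.
The equivalence class containing q6 is {q4,q6}, of size 2.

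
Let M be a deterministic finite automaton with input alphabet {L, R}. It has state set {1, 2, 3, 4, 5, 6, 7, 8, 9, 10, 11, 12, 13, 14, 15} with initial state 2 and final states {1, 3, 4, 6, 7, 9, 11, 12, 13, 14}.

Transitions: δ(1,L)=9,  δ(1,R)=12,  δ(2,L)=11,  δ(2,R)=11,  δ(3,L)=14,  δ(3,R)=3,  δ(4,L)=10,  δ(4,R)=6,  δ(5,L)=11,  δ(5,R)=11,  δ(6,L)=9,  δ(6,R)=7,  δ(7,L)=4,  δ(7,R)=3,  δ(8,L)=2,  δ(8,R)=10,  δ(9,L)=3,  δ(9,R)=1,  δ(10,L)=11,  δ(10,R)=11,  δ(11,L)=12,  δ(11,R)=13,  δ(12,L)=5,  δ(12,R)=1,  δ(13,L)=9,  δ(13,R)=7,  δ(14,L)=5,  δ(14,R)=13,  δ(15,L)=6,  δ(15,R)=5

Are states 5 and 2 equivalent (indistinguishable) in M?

Yes

States {8,15} cannot be reached from the start state, so discard them.
P0 = {1,3,4,6,7,9,11,12,13,14} | {2,5,10}.
Split {1,3,4,6,7,9,11,12,13,14} by δ(·,L) → {1,3,6,7,9,11,13} and {4,12,14}.
On input L, block {1,3,6,7,9,11,13} splits into {1,6,9,13} and {3,7,11}.
Refine {1,6,9,13} on symbol L: members go to different blocks, giving {1,6,13} and {9}.
Refine {1,6,13} on symbol R: members go to different blocks, giving {6,13} and {1}.
On input R, block {4,12,14} splits into {4,14} and {12}.
Refine {3,7,11} on symbol L: members go to different blocks, giving {3,7} and {11}.
Stable partition: {6,13} | {2,5,10} | {4,14} | {3,7} | {9} | {1} | {12} | {11} — 8 equivalence classes.
5 and 2 lie in the same block of the stable partition, so they are equivalent — no string distinguishes them.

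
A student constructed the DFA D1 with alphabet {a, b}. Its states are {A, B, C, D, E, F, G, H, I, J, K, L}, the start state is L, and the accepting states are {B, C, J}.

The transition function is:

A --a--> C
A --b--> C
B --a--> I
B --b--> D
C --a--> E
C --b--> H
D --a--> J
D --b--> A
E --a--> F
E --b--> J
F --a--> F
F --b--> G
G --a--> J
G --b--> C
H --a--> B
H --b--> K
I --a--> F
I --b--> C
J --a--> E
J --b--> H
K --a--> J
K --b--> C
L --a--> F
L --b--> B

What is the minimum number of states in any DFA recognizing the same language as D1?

Start with accepting vs non-accepting: {B,C,J} | {A,D,E,F,G,H,I,K,L}.
On input a, block {A,D,E,F,G,H,I,K,L} splits into {A,D,G,H,K} and {E,F,I,L}.
On input b, block {A,D,G,H,K} splits into {A,G,K} and {D,H}.
On input b, block {E,F,I,L} splits into {E,I,L} and {F}.
The partition is now stable with 5 blocks: {B,C,J} | {A,G,K} | {E,I,L} | {D,H} | {F}.

5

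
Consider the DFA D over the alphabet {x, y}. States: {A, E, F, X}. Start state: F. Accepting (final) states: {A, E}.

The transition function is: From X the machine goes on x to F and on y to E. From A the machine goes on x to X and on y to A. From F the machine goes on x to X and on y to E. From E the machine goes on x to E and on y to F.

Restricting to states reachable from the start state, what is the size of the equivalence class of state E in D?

States {A} cannot be reached from the start state, so discard them.
P0 = {E} | {F,X}.
The partition is now stable with 2 blocks: {E} | {F,X}.
The equivalence class containing E is {E}, of size 1.

1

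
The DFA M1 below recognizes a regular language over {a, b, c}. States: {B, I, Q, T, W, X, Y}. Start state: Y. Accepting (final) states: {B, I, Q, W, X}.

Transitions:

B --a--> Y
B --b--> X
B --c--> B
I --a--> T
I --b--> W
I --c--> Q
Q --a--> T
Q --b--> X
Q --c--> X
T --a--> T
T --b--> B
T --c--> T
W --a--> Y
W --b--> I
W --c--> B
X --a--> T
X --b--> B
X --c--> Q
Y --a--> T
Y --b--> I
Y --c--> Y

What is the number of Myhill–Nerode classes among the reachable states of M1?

P0 = {B,I,Q,W,X} | {T,Y}.
The partition is now stable with 2 blocks: {B,I,Q,W,X} | {T,Y}.

2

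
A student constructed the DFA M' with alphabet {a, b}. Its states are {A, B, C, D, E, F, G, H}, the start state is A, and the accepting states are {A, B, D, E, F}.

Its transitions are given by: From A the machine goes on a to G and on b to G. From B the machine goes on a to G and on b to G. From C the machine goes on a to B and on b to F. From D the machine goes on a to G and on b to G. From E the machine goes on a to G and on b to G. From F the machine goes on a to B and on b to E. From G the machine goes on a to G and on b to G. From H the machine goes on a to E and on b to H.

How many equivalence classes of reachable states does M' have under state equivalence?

Reachable states from the start: {A,G}. Unreachable: {B,C,D,E,F,H} — drop them.
Start with accepting vs non-accepting: {A} | {G}.
The partition is now stable with 2 blocks: {A} | {G}.

2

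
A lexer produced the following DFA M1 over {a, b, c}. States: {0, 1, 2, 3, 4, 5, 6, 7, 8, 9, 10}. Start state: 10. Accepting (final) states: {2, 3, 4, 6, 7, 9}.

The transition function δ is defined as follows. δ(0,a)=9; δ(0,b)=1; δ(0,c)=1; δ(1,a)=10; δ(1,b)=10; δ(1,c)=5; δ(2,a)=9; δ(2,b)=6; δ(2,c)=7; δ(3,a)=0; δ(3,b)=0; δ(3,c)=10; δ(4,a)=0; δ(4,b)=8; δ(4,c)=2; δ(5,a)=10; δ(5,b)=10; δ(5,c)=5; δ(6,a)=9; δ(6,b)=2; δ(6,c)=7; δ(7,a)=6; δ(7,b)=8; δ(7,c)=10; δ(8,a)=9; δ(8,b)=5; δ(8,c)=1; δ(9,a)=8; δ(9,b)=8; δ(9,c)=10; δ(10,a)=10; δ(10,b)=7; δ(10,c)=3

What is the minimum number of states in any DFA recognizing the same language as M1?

First remove the unreachable states {4}; 10 states remain.
P0 = {2,3,6,7,9} | {0,1,5,8,10}.
Split {2,3,6,7,9} by δ(·,a) → {2,6,7} and {3,9}.
Refine {2,6,7} on symbol a: members go to different blocks, giving {2,6} and {7}.
Split {0,1,5,8,10} by δ(·,a) → {1,5,10} and {0,8}.
Split {1,5,10} by δ(·,b) → {1,5} and {10}.
The partition is now stable with 6 blocks: {2,6} | {1,5} | {3,9} | {7} | {0,8} | {10}.

6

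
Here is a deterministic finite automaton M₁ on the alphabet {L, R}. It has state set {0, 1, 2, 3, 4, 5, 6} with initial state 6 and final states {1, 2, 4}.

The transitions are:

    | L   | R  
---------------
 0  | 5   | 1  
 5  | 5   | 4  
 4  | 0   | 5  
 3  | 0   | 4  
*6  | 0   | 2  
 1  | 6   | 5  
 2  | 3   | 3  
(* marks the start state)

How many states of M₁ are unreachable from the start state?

0

Every one of the 7 states is reachable from 6.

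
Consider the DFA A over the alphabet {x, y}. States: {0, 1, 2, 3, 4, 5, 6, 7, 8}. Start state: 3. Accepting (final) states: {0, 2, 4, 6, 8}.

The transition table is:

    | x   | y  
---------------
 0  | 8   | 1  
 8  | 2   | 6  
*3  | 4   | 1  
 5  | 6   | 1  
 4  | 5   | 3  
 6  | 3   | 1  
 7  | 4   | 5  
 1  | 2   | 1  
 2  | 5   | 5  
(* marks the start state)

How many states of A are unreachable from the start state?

Starting at 3 and following transitions, the reachable set is {1, 2, 3, 4, 5, 6}. That leaves 0, 7, 8 unreachable — 3 in total.

3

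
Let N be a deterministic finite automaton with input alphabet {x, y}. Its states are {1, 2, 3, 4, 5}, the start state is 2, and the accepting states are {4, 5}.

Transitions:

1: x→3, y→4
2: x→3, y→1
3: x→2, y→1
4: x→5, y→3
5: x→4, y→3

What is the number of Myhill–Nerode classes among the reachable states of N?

All states are reachable from the start state.
Initial partition by acceptance: {4,5} | {1,2,3}.
Split {1,2,3} by δ(·,y) → {2,3} and {1}.
Stable partition: {4,5} | {2,3} | {1} — 3 equivalence classes.

3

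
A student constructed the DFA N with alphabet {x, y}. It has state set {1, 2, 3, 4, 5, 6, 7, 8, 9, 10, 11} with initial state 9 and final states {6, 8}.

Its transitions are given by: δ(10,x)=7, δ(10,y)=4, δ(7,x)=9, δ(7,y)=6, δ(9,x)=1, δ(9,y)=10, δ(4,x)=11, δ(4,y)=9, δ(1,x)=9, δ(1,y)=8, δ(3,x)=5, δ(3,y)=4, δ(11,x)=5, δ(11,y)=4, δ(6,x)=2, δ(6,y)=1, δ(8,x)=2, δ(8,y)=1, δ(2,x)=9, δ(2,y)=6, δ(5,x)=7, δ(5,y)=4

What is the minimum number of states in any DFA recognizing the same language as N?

6

States {3} cannot be reached from the start state, so discard them.
P0 = {6,8} | {1,2,4,5,7,9,10,11}.
Refine {1,2,4,5,7,9,10,11} on symbol y: members go to different blocks, giving {4,5,9,10,11} and {1,2,7}.
Refine {4,5,9,10,11} on symbol x: members go to different blocks, giving {5,9,10} and {4,11}.
On input y, block {5,9,10} splits into {5,10} and {9}.
Split {4,11} by δ(·,x) → {4} and {11}.
Stable partition: {6,8} | {5,10} | {1,2,7} | {4} | {9} | {11} — 6 equivalence classes.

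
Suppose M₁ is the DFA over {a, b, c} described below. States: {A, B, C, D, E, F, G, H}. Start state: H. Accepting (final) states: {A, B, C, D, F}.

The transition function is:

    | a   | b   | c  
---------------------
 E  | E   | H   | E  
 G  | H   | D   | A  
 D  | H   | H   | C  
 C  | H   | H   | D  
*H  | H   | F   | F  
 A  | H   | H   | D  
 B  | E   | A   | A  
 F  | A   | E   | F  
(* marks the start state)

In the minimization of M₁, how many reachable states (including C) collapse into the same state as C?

First remove the unreachable states {B,G}; 6 states remain.
P0 = {A,C,D,F} | {E,H}.
Split {A,C,D,F} by δ(·,a) → {A,C,D} and {F}.
Refine {E,H} on symbol b: members go to different blocks, giving {E} and {H}.
The partition is now stable with 4 blocks: {A,C,D} | {E} | {F} | {H}.
The equivalence class containing C is {A,C,D}, of size 3.

3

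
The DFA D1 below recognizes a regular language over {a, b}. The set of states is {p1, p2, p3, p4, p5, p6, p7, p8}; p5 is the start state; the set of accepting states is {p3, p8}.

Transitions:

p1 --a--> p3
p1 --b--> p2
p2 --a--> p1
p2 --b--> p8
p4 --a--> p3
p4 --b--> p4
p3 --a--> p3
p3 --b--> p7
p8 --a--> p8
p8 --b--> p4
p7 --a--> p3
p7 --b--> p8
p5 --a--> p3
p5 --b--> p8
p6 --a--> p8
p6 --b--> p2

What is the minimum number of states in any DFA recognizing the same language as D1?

First remove the unreachable states {p1,p2,p6}; 5 states remain.
Start with accepting vs non-accepting: {p3,p8} | {p4,p5,p7}.
Split {p4,p5,p7} by δ(·,b) → {p5,p7} and {p4}.
Refine {p3,p8} on symbol b: members go to different blocks, giving {p3} and {p8}.
Stable partition: {p3} | {p5,p7} | {p4} | {p8} — 4 equivalence classes.

4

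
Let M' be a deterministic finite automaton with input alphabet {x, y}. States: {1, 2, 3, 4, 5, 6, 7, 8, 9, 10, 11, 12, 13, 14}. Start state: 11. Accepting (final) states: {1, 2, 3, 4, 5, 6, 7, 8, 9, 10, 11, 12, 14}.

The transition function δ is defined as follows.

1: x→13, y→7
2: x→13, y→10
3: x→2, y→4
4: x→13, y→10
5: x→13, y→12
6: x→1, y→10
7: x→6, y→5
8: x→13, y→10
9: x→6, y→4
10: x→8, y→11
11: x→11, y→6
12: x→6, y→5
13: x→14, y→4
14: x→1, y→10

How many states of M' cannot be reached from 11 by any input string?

Starting at 11 and following transitions, the reachable set is {1, 4, 5, 6, 7, 8, 10, 11, 12, 13, 14}. That leaves 2, 3, 9 unreachable — 3 in total.

3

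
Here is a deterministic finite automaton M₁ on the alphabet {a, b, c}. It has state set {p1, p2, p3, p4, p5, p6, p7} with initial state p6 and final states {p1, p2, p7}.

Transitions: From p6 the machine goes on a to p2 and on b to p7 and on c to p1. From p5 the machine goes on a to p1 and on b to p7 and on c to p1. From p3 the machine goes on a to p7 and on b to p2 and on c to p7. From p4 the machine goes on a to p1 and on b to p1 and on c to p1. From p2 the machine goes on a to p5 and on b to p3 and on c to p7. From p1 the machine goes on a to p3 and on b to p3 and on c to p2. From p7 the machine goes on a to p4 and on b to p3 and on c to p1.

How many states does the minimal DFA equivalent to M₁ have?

Initial partition by acceptance: {p1,p2,p7} | {p3,p4,p5,p6}.
Stable partition: {p1,p2,p7} | {p3,p4,p5,p6} — 2 equivalence classes.

2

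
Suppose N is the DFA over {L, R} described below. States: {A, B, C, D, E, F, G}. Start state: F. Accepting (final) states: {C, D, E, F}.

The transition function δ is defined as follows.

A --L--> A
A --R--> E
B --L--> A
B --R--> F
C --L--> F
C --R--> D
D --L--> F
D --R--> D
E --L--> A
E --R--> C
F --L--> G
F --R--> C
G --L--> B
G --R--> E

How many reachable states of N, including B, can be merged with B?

Every state is reachable, so we keep all 7.
Start with accepting vs non-accepting: {C,D,E,F} | {A,B,G}.
Refine {C,D,E,F} on symbol L: members go to different blocks, giving {C,D} and {E,F}.
Stable partition: {C,D} | {A,B,G} | {E,F} — 3 equivalence classes.
The equivalence class containing B is {A,B,G}, of size 3.

3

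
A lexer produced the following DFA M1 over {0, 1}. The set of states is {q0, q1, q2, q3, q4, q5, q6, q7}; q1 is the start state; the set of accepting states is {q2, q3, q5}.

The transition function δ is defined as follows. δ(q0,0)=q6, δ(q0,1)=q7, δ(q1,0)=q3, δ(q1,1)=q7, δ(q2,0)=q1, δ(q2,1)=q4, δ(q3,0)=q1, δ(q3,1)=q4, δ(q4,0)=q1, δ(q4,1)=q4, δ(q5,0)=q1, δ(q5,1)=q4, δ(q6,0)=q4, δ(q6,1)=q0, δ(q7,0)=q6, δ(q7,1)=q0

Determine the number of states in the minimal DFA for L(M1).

5

States {q2,q5} cannot be reached from the start state, so discard them.
Initial partition by acceptance: {q3} | {q0,q1,q4,q6,q7}.
Split {q0,q1,q4,q6,q7} by δ(·,0) → {q0,q4,q6,q7} and {q1}.
On input 0, block {q0,q4,q6,q7} splits into {q0,q6,q7} and {q4}.
Refine {q0,q6,q7} on symbol 0: members go to different blocks, giving {q0,q7} and {q6}.
Stable partition: {q3} | {q0,q7} | {q1} | {q4} | {q6} — 5 equivalence classes.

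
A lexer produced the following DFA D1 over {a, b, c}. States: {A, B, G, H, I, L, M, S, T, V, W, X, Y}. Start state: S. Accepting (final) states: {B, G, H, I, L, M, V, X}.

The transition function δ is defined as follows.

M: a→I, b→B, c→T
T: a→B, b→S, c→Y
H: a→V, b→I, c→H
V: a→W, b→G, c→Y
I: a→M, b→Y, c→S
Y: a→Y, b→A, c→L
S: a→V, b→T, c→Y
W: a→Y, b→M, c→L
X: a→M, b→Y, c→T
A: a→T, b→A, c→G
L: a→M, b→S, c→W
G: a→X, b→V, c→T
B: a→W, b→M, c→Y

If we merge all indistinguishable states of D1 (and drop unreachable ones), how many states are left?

8

States {H} cannot be reached from the start state, so discard them.
Start with accepting vs non-accepting: {B,G,I,L,M,V,X} | {A,S,T,W,Y}.
On input a, block {B,G,I,L,M,V,X} splits into {G,I,L,M,X} and {B,V}.
On input b, block {G,I,L,M,X} splits into {I,L,X} and {G,M}.
Split {A,S,T,W,Y} by δ(·,a) → {A,W,Y} and {S,T}.
Split {I,L,X} by δ(·,b) → {I,X} and {L}.
Split {A,W,Y} by δ(·,a) → {W,Y} and {A}.
On input b, block {W,Y} splits into {W} and {Y}.
Stable partition: {I,X} | {W} | {B,V} | {G,M} | {S,T} | {L} | {A} | {Y} — 8 equivalence classes.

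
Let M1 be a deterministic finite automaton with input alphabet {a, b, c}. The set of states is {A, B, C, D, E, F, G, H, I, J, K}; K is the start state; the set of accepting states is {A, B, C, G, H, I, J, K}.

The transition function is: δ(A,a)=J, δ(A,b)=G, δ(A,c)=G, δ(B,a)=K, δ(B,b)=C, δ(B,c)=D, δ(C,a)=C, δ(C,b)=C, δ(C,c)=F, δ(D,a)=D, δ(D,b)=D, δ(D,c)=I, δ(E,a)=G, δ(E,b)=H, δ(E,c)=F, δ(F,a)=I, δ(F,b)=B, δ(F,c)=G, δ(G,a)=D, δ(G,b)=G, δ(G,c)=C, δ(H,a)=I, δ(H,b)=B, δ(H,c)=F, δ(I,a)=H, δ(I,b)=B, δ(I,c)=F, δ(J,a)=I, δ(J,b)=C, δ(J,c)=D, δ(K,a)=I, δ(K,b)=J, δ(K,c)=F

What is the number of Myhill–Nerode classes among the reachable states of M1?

States {A,E} cannot be reached from the start state, so discard them.
Start with accepting vs non-accepting: {B,C,G,H,I,J,K} | {D,F}.
Split {B,C,G,H,I,J,K} by δ(·,a) → {B,C,H,I,J,K} and {G}.
On input a, block {D,F} splits into {D} and {F}.
On input c, block {B,C,H,I,J,K} splits into {C,H,I,K} and {B,J}.
Refine {C,H,I,K} on symbol b: members go to different blocks, giving {H,I,K} and {C}.
No further refinement is possible. Final partition (6 blocks): {H,I,K} | {D} | {G} | {F} | {B,J} | {C}.

6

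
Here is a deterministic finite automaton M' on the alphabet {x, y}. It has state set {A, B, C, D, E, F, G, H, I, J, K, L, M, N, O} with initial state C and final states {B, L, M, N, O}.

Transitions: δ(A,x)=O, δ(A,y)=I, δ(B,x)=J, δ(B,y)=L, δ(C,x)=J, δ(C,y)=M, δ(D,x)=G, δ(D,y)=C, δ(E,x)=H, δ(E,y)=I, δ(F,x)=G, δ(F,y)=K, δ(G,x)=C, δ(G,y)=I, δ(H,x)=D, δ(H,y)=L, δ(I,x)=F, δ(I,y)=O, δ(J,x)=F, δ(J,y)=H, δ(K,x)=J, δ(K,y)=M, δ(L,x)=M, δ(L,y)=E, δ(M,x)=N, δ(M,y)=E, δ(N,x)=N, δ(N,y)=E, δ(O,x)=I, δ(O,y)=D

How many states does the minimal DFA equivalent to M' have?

Reachable states from the start: {C,D,E,F,G,H,I,J,K,L,M,N,O}. Unreachable: {A,B} — drop them.
P0 = {L,M,N,O} | {C,D,E,F,G,H,I,J,K}.
On input x, block {L,M,N,O} splits into {L,M,N} and {O}.
Split {C,D,E,F,G,H,I,J,K} by δ(·,y) → {D,E,F,G,J} and {C,H,K} and {I}.
Split {D,E,F,G,J} by δ(·,x) → {D,F,J} and {E,G}.
Split {D,F,J} by δ(·,x) → {D,F} and {J}.
Split {C,H,K} by δ(·,x) → {C,K} and {H}.
Split {E,G} by δ(·,x) → {E} and {G}.
No further refinement is possible. Final partition (9 blocks): {L,M,N} | {D,F} | {O} | {C,K} | {I} | {E} | {J} | {H} | {G}.

9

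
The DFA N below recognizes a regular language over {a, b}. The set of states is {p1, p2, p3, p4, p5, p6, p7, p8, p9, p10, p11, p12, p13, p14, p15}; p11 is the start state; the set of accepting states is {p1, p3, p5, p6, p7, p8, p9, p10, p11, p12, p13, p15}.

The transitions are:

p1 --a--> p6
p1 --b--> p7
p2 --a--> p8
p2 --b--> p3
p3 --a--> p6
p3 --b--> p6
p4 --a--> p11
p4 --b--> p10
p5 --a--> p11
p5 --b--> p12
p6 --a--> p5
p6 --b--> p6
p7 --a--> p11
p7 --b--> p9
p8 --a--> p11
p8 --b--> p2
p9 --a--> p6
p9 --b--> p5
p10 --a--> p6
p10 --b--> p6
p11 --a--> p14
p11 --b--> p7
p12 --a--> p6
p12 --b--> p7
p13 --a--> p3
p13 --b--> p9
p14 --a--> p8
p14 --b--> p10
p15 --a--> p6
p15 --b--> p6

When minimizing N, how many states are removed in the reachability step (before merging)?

Starting at p11 and following transitions, the reachable set is {p2, p3, p5, p6, p7, p8, p9, p10, p11, p12, p14}. That leaves p1, p4, p13, p15 unreachable — 4 in total.

4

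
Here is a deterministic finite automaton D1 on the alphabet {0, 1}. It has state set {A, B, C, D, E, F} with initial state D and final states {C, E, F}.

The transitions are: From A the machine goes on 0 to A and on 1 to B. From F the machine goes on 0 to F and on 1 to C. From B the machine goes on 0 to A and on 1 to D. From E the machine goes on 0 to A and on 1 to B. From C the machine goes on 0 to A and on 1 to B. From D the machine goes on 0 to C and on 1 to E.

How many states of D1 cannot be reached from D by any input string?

Starting at D and following transitions, the reachable set is {A, B, C, D, E}. That leaves F unreachable — 1 in total.

1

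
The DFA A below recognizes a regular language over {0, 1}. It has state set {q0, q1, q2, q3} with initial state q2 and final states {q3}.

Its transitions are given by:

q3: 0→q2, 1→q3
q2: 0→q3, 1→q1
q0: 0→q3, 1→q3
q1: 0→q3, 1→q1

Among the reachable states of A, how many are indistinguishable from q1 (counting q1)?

2

Reachable states from the start: {q1,q2,q3}. Unreachable: {q0} — drop them.
Start with accepting vs non-accepting: {q3} | {q1,q2}.
Stable partition: {q3} | {q1,q2} — 2 equivalence classes.
State q1 belongs to the block {q1,q2}, which has 2 states.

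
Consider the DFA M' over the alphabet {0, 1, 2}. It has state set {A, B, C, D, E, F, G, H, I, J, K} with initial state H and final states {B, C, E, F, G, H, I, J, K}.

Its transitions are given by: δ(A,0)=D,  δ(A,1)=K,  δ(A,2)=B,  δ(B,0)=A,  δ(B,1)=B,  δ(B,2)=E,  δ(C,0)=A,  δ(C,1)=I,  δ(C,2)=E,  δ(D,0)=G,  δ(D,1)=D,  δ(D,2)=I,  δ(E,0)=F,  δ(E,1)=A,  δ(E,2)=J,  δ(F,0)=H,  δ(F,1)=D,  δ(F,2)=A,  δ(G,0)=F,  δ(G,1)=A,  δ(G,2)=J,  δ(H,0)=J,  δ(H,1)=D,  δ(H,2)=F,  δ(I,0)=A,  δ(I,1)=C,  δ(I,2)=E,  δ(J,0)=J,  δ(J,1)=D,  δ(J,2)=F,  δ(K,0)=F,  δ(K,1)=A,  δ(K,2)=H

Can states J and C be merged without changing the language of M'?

No

All states are reachable from the start state.
Start with accepting vs non-accepting: {B,C,E,F,G,H,I,J,K} | {A,D}.
Refine {B,C,E,F,G,H,I,J,K} on symbol 0: members go to different blocks, giving {E,F,G,H,J,K} and {B,C,I}.
Split {E,F,G,H,J,K} by δ(·,2) → {E,G,H,J,K} and {F}.
Split {E,G,H,J,K} by δ(·,0) → {E,G,K} and {H,J}.
On input 0, block {A,D} splits into {A} and {D}.
The partition is now stable with 6 blocks: {E,G,K} | {A} | {B,C,I} | {F} | {H,J} | {D}.
J and C end up in different blocks, so they are distinguishable. For instance, the string '0' is accepted from only J.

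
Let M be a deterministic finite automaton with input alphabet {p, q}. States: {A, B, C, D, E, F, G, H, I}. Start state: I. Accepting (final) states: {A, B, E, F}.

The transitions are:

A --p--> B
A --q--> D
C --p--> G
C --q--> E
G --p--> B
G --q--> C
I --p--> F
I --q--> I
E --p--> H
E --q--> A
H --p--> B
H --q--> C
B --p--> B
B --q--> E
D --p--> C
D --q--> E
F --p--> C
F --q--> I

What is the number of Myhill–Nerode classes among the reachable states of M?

Initial partition by acceptance: {A,B,E,F} | {C,D,G,H,I}.
Refine {A,B,E,F} on symbol p: members go to different blocks, giving {A,B} and {E,F}.
On input q, block {A,B} splits into {A} and {B}.
On input p, block {C,D,G,H,I} splits into {C,D} and {G,H} and {I}.
Refine {C,D} on symbol p: members go to different blocks, giving {C} and {D}.
On input p, block {E,F} splits into {E} and {F}.
The partition is now stable with 8 blocks: {A} | {C} | {E} | {B} | {G,H} | {I} | {D} | {F}.

8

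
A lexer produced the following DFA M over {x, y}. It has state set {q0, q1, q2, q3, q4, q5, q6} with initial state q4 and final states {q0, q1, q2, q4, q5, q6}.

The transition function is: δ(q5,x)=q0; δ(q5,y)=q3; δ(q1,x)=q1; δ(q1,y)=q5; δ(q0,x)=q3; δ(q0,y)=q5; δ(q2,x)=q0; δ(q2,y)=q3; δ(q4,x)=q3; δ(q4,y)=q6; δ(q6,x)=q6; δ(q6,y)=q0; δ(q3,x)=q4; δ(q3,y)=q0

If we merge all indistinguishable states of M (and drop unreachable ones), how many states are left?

States {q1,q2} cannot be reached from the start state, so discard them.
Start with accepting vs non-accepting: {q0,q4,q5,q6} | {q3}.
On input x, block {q0,q4,q5,q6} splits into {q0,q4} and {q5,q6}.
Split {q5,q6} by δ(·,x) → {q5} and {q6}.
Refine {q0,q4} on symbol y: members go to different blocks, giving {q0} and {q4}.
Stable partition: {q0} | {q3} | {q5} | {q6} | {q4} — 5 equivalence classes.

5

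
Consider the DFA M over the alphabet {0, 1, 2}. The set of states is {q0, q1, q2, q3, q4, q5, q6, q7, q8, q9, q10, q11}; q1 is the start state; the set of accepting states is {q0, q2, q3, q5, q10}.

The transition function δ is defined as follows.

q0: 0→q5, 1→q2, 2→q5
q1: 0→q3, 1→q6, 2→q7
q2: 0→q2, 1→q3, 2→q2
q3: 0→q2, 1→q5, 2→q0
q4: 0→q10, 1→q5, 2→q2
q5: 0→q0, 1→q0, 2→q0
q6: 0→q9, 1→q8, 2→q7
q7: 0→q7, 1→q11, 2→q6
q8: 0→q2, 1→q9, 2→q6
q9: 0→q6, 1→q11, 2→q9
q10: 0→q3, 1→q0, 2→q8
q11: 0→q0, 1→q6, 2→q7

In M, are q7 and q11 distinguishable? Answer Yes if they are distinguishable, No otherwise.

Yes

States {q4,q10} cannot be reached from the start state, so discard them.
Initial partition by acceptance: {q0,q2,q3,q5} | {q1,q6,q7,q8,q9,q11}.
Split {q1,q6,q7,q8,q9,q11} by δ(·,0) → {q1,q8,q11} and {q6,q7,q9}.
Stable partition: {q0,q2,q3,q5} | {q1,q8,q11} | {q6,q7,q9} — 3 equivalence classes.
q7 and q11 end up in different blocks, so they are distinguishable. For instance, the string '0' is accepted from only q11.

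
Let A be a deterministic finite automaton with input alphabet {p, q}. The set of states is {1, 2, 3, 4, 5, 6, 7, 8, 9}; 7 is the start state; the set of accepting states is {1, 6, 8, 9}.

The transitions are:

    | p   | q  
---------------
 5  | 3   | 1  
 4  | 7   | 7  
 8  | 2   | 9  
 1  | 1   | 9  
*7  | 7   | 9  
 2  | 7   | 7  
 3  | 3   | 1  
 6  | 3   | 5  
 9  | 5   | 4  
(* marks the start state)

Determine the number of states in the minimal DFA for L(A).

5

First remove the unreachable states {2,6,8}; 6 states remain.
Start with accepting vs non-accepting: {1,9} | {3,4,5,7}.
Split {1,9} by δ(·,p) → {1} and {9}.
Refine {3,4,5,7} on symbol q: members go to different blocks, giving {3,5} and {4} and {7}.
Stable partition: {1} | {3,5} | {9} | {4} | {7} — 5 equivalence classes.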